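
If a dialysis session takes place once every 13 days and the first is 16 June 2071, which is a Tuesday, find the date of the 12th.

The 12th occurrence is 11 intervals after the first: 11 × 13 = 143 days after 16 June 2071.
June has 30 days — 14 days to the end of June leaves 129.
July has 31 days (98 left).
August has 31 days (67 left).
September has 30 days (37 left).
October has 31 days (6 left).
6 days into November → 6 November 2071.

6 November 2071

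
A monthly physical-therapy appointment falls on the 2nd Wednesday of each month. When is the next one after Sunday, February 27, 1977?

March 9, 1977

February 1977 starts on a Tuesday; its first Wednesday is the 2nd, so the 2nd Wednesday is the 9th — February 9, 1977.
That is not after February 27, 1977, so look at March 1977.
March 1977 starts on a Tuesday; its first Wednesday is the 2nd, so the 2nd Wednesday is the 9th — March 9, 1977.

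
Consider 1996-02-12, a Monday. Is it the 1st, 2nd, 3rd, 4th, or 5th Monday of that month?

2nd

Day 12 falls in week ⌈12/7⌉ of the month.
Days 1–7 hold the 1st Monday, 8–14 the 2nd, 15–21 the 3rd, 22–28 the 4th, 29–31 the 5th.
12 is in the range for the 2nd.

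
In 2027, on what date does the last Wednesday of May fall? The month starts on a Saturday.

May 26, 2027

May 2027 begins on a Saturday, so the first Wednesday is May 5 (4 days later).
May 2027 has 31 days. Adding weeks: 5, 12, 19, 26 — the last one ≤ 31 is the 26th.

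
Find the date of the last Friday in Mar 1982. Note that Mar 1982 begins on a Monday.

Mar 1982 begins on a Monday, so the first Friday is Mar 5 (4 days later).
Mar 1982 has 31 days. Adding weeks: 5, 12, 19, 26 — the last one ≤ 31 is the 26th.

Mar 26, 1982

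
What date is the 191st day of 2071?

January has 31 days (191 − 31 = 160 remain).
February has 28 days (160 − 28 = 132 remain).
March has 31 days (132 − 31 = 101 remain).
April has 30 days (101 − 30 = 71 remain).
May has 31 days (71 − 31 = 40 remain).
June has 30 days (40 − 30 = 10 remain).
10 into July → July 10.

10 July 2071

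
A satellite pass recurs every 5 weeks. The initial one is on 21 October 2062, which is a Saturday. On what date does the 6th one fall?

14 April 2063

The 6th occurrence is 5 intervals after the first: 5 × 35 = 175 days after 21 October 2062.
October has 31 days — 10 days to the end of October leaves 165.
November has 30 days (135 left).
December has 31 days (104 left).
January has 31 days (73 left).
February has 28 days (45 left).
March has 31 days (14 left).
14 days into April → 14 April 2063.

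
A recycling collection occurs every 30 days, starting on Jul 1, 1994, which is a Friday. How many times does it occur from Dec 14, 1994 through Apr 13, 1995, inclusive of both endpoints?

4

Occurrences land 30·i days after Jul 1, 1994 for i = 0, 1, 2, …
Dec 14, 1994 is 166 days after the start; 166 ÷ 30 = 5 remainder 16; since the remainder is 16, round up to i = 6. First occurrence in the window: #7 on Dec 28, 1994 (6×30 = 180 days in).
Apr 13, 1995 is 286 days after the start; 286 ÷ 30 = 9 remainder 16. Last occurrence in the window: #10 on Mar 28, 1995.
Occurrences #7 through #10: 4 in total.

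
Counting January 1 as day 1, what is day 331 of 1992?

January has 31 days (331 − 31 = 300 remain).
February has 29 days (300 − 29 = 271 remain).
March has 31 days (271 − 31 = 240 remain).
April has 30 days (240 − 30 = 210 remain).
May has 31 days (210 − 31 = 179 remain).
June has 30 days (179 − 30 = 149 remain).
July has 31 days (149 − 31 = 118 remain).
August has 31 days (118 − 31 = 87 remain).
September has 30 days (87 − 30 = 57 remain).
October has 31 days (57 − 31 = 26 remain).
26 into November → November 26.

November 26, 1992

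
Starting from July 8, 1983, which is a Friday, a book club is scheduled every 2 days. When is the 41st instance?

The 41st occurrence is 40 intervals after the first: 40 × 2 = 80 days after July 8, 1983.
July has 31 days — 23 days to the end of July leaves 57.
August has 31 days (26 left).
26 days into September → September 26, 1983.

September 26, 1983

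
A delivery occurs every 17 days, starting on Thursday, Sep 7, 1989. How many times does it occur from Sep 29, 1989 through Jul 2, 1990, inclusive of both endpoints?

Occurrences land 17·i days after Sep 7, 1989 for i = 0, 1, 2, …
Sep 29, 1989 is 22 days after the start; 22 ÷ 17 = 1 remainder 5; since the remainder is 5, round up to i = 2. First occurrence in the window: #3 on Oct 11, 1989 (2×17 = 34 days in).
Jul 2, 1990 is 298 days after the start; 298 ÷ 17 = 17 remainder 9. Last occurrence in the window: #18 on Jun 23, 1990.
Occurrences #3 through #18: 16 in total.

16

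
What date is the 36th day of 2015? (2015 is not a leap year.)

January has 31 days (36 − 31 = 5 remain).
5 into February → February 5.

February 5, 2015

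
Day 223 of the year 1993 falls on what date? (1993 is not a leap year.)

August 11, 1993

January has 31 days (223 − 31 = 192 remain).
February has 28 days (192 − 28 = 164 remain).
March has 31 days (164 − 31 = 133 remain).
April has 30 days (133 − 30 = 103 remain).
May has 31 days (103 − 31 = 72 remain).
June has 30 days (72 − 30 = 42 remain).
July has 31 days (42 − 31 = 11 remain).
11 into August → August 11.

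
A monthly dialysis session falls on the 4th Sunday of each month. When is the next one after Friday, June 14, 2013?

June 23, 2013

June 2013 starts on a Saturday; its first Sunday is the 2nd, so the 4th Sunday is the 23rd — June 23, 2013.
June 23, 2013 is after June 14, 2013, so that is the next one.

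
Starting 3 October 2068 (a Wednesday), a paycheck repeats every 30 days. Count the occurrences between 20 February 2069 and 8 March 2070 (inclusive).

13

Occurrences land 30·i days after 3 October 2068 for i = 0, 1, 2, …
20 February 2069 is 140 days after the start; 140 ÷ 30 = 4 remainder 20; since the remainder is 20, round up to i = 5. First occurrence in the window: #6 on 2 March 2069 (5×30 = 150 days in).
8 March 2070 is 521 days after the start; 521 ÷ 30 = 17 remainder 11. Last occurrence in the window: #18 on 25 February 2070.
Occurrences #6 through #18: 13 in total.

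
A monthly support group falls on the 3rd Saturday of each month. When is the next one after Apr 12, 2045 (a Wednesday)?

Apr 15, 2045

Apr 2045 starts on a Saturday; its first Saturday is the 1st, so the 3rd Saturday is the 15th — Apr 15, 2045.
Apr 15, 2045 is after Apr 12, 2045, so that is the next one.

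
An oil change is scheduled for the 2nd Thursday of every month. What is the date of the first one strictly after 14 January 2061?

January 2061 starts on a Saturday; its first Thursday is the 6th, so the 2nd Thursday is the 13th — 13 January 2061.
That is not after 14 January 2061, so look at February 2061.
February 2061 starts on a Tuesday; its first Thursday is the 3rd, so the 2nd Thursday is the 10th — 10 February 2061.

10 February 2061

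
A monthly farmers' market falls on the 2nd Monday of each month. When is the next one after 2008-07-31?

July 2008 starts on a Tuesday; its first Monday is the 7th, so the 2nd Monday is the 14th — 2008-07-14.
That is not after 2008-07-31, so look at August 2008.
August 2008 starts on a Friday; its first Monday is the 4th, so the 2nd Monday is the 11th — 2008-08-11.

2008-08-11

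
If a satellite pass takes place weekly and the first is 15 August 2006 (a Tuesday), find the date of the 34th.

The 34th occurrence is 33 intervals after the first: 33 × 7 = 231 days after 15 August 2006.
August has 31 days — 16 days to the end of August leaves 215.
September has 30 days (185 left).
October has 31 days (154 left).
November has 30 days (124 left).
December has 31 days (93 left).
January has 31 days (62 left).
February has 28 days (34 left).
March has 31 days (3 left).
3 days into April → 3 April 2007.

3 April 2007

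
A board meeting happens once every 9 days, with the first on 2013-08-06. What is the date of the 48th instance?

2014-10-03

The 48th occurrence is 47 intervals after the first: 47 × 9 = 423 days after 2013-08-06.
August has 31 days — 25 days to the end of August leaves 398.
September has 30 days (368 left).
October has 31 days (337 left).
November has 30 days (307 left).
December has 31 days (276 left).
January has 31 days (245 left).
February has 28 days (217 left).
March has 31 days (186 left).
April has 30 days (156 left).
May has 31 days (125 left).
June has 30 days (95 left).
July has 31 days (64 left).
August has 31 days (33 left).
September has 30 days (3 left).
3 days into October → 2014-10-03.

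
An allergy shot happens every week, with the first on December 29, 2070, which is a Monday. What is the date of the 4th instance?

January 19, 2071

The 4th occurrence is 3 intervals after the first: 3 × 7 = 21 days after December 29, 2070.
December has 31 days — 2 days to the end of December leaves 19.
19 days into January → January 19, 2071.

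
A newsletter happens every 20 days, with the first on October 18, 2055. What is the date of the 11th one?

May 5, 2056

The 11th occurrence is 10 intervals after the first: 10 × 20 = 200 days after October 18, 2055.
October has 31 days — 13 days to the end of October leaves 187.
November has 30 days (157 left).
December has 31 days (126 left).
January has 31 days (95 left).
February has 29 days (66 left).
March has 31 days (35 left).
April has 30 days (5 left).
5 days into May → May 5, 2056.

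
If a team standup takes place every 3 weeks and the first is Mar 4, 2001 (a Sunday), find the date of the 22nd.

May 19, 2002

The 22nd occurrence is 21 intervals after the first: 21 × 21 = 441 days after Mar 4, 2001.
Mar has 31 days — 27 days to the end of Mar leaves 414.
From end of Mar to end of 2001 is 275 days (139 left).
Jan has 31 days (108 left).
Feb has 28 days (80 left).
Mar has 31 days (49 left).
Apr has 30 days (19 left).
19 days into May → May 19, 2002.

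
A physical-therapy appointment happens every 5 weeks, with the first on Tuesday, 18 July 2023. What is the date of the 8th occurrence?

The 8th occurrence is 7 intervals after the first: 7 × 35 = 245 days after 18 July 2023.
July has 31 days — 13 days to the end of July leaves 232.
August has 31 days (201 left).
September has 30 days (171 left).
October has 31 days (140 left).
November has 30 days (110 left).
December has 31 days (79 left).
January has 31 days (48 left).
February has 29 days (19 left).
19 days into March → 19 March 2024.

19 March 2024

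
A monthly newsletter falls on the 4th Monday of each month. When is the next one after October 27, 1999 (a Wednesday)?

November 22, 1999

October 1999 starts on a Friday; its first Monday is the 4th, so the 4th Monday is the 25th — October 25, 1999.
That is not after October 27, 1999, so look at November 1999.
November 1999 starts on a Monday; its first Monday is the 1st, so the 4th Monday is the 22nd — November 22, 1999.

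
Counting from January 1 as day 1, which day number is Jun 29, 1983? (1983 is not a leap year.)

180

Days in months before Jun: 31 + 28 + 31 + 30 + 31 = 151.
Plus 29 days into Jun → day 180.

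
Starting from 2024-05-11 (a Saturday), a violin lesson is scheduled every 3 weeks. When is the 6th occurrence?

The 6th occurrence is 5 intervals after the first: 5 × 21 = 105 days after 2024-05-11.
May has 31 days — 20 days to the end of May leaves 85.
June has 30 days (55 left).
July has 31 days (24 left).
24 days into August → 2024-08-24.

2024-08-24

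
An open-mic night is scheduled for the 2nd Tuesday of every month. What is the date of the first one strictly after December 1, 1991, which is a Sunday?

December 10, 1991

December 1991 starts on a Sunday; its first Tuesday is the 3rd, so the 2nd Tuesday is the 10th — December 10, 1991.
December 10, 1991 is after December 1, 1991, so that is the next one.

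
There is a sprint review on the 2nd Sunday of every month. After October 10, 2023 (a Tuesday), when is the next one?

October 2023 starts on a Sunday; its first Sunday is the 1st, so the 2nd Sunday is the 8th — October 8, 2023.
That is not after October 10, 2023, so look at November 2023.
November 2023 starts on a Wednesday; its first Sunday is the 5th, so the 2nd Sunday is the 12th — November 12, 2023.

November 12, 2023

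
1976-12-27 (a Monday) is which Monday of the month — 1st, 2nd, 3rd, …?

Day 27 falls in week ⌈27/7⌉ of the month.
Days 1–7 hold the 1st Monday, 8–14 the 2nd, 15–21 the 3rd, 22–28 the 4th, 29–31 the 5th.
27 is in the range for the 4th.

4th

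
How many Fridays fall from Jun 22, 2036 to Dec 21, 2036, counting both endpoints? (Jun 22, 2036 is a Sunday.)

26

Jun 22, 2036 is a Sunday; the first Friday on or after it is Jun 27, 2036 (5 days later).
From Jun 27, 2036 to Dec 21, 2036: 3 + 31 + 31 + 30 + 31 + 30 + 21 = 177 days (rest of Jun, Jul, Aug, Sep, Oct, Nov, Dec).
177 ÷ 7 = 25 full weeks with remainder 2, so 25 more Fridays after the first → 26.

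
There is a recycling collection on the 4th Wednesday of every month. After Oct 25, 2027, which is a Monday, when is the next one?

Oct 27, 2027

Oct 2027 starts on a Friday; its first Wednesday is the 6th, so the 4th Wednesday is the 27th — Oct 27, 2027.
Oct 27, 2027 is after Oct 25, 2027, so that is the next one.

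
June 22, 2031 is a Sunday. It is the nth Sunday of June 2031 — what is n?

4th

Day 22 falls in week ⌈22/7⌉ of the month.
Days 1–7 hold the 1st Sunday, 8–14 the 2nd, 15–21 the 3rd, 22–28 the 4th, 29–31 the 5th.
22 is in the range for the 4th.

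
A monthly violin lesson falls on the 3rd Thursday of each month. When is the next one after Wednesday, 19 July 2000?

July 2000 starts on a Saturday; its first Thursday is the 6th, so the 3rd Thursday is the 20th — 20 July 2000.
20 July 2000 is after 19 July 2000, so that is the next one.

20 July 2000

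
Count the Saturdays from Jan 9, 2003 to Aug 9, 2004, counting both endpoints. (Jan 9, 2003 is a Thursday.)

83

Jan 9, 2003 is a Thursday; the first Saturday on or after it is Jan 11, 2003 (2 days later).
From Jan 11, 2003 to Aug 9, 2004: 354 + 222 = 576 days (rest of 2003, to Aug 9, 2004 in 2004).
576 ÷ 7 = 82 full weeks with remainder 2, so 82 more Saturdays after the first → 83.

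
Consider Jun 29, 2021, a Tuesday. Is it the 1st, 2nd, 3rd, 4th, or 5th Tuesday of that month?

5th

Day 29 falls in week ⌈29/7⌉ of the month.
Days 1–7 hold the 1st Tuesday, 8–14 the 2nd, 15–21 the 3rd, 22–28 the 4th, 29–31 the 5th.
29 is in the range for the 5th.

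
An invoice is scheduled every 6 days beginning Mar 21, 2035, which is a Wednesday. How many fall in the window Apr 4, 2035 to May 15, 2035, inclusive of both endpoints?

7

Occurrences land 6·i days after Mar 21, 2035 for i = 0, 1, 2, …
Apr 4, 2035 is 14 days after the start; 14 ÷ 6 = 2 remainder 2; since the remainder is 2, round up to i = 3. First occurrence in the window: #4 on Apr 8, 2035 (3×6 = 18 days in).
May 15, 2035 is 55 days after the start; 55 ÷ 6 = 9 remainder 1. Last occurrence in the window: #10 on May 14, 2035.
Occurrences #4 through #10: 7 in total.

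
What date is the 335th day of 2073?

January has 31 days (335 − 31 = 304 remain).
February has 28 days (304 − 28 = 276 remain).
March has 31 days (276 − 31 = 245 remain).
April has 30 days (245 − 30 = 215 remain).
May has 31 days (215 − 31 = 184 remain).
June has 30 days (184 − 30 = 154 remain).
July has 31 days (154 − 31 = 123 remain).
August has 31 days (123 − 31 = 92 remain).
September has 30 days (92 − 30 = 62 remain).
October has 31 days (62 − 31 = 31 remain).
November has 30 days (31 − 30 = 1 remain).
1 into December → December 1.

2073-12-01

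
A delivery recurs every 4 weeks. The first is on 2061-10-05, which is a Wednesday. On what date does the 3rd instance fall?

The 3rd occurrence is 2 intervals after the first: 2 × 28 = 56 days after 2061-10-05.
October has 31 days — 26 days to the end of October leaves 30.
30 days into November → 2061-11-30.

2061-11-30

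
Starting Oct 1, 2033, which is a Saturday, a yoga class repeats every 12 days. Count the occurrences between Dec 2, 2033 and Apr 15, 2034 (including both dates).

11

Occurrences land 12·i days after Oct 1, 2033 for i = 0, 1, 2, …
Dec 2, 2033 is 62 days after the start; 62 ÷ 12 = 5 remainder 2; since the remainder is 2, round up to i = 6. First occurrence in the window: #7 on Dec 12, 2033 (6×12 = 72 days in).
Apr 15, 2034 is 196 days after the start; 196 ÷ 12 = 16 remainder 4. Last occurrence in the window: #17 on Apr 11, 2034.
Occurrences #7 through #17: 11 in total.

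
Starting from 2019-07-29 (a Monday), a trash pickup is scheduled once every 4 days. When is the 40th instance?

The 40th occurrence is 39 intervals after the first: 39 × 4 = 156 days after 2019-07-29.
July has 31 days — 2 days to the end of July leaves 154.
August has 31 days (123 left).
September has 30 days (93 left).
October has 31 days (62 left).
November has 30 days (32 left).
December has 31 days (1 left).
1 day into January → 2020-01-01.

2020-01-01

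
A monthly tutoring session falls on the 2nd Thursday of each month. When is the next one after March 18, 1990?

March 1990 starts on a Thursday; its first Thursday is the 1st, so the 2nd Thursday is the 8th — March 8, 1990.
That is not after March 18, 1990, so look at April 1990.
April 1990 starts on a Sunday; its first Thursday is the 5th, so the 2nd Thursday is the 12th — April 12, 1990.

April 12, 1990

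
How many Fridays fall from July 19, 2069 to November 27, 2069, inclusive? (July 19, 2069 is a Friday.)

19

July 19, 2069 is a Friday; the first Friday on or after it is July 19, 2069.
From July 19, 2069 to November 27, 2069: 12 + 31 + 30 + 31 + 27 = 131 days (rest of July, August, September, October, November).
131 ÷ 7 = 18 full weeks with remainder 5, so 18 more Fridays after the first → 19.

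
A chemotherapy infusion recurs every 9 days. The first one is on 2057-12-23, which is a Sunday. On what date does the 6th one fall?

2058-02-06

The 6th occurrence is 5 intervals after the first: 5 × 9 = 45 days after 2057-12-23.
December has 31 days — 8 days to the end of December leaves 37.
January has 31 days (6 left).
6 days into February → 2058-02-06.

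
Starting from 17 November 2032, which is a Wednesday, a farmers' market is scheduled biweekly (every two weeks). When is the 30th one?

28 December 2033

The 30th occurrence is 29 intervals after the first: 29 × 14 = 406 days after 17 November 2032.
November has 30 days — 13 days to the end of November leaves 393.
December has 31 days (362 left).
January has 31 days (331 left).
February has 28 days (303 left).
March has 31 days (272 left).
April has 30 days (242 left).
May has 31 days (211 left).
June has 30 days (181 left).
July has 31 days (150 left).
August has 31 days (119 left).
September has 30 days (89 left).
October has 31 days (58 left).
November has 30 days (28 left).
28 days into December → 28 December 2033.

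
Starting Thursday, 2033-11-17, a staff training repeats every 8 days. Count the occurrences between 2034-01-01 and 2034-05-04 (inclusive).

Occurrences land 8·i days after 2033-11-17 for i = 0, 1, 2, …
2034-01-01 is 45 days after the start; 45 ÷ 8 = 5 remainder 5; since the remainder is 5, round up to i = 6. First occurrence in the window: #7 on 2034-01-04 (6×8 = 48 days in).
2034-05-04 is 168 days after the start; 168 ÷ 8 = 21 remainder 0. Last occurrence in the window: #22 on 2034-05-04.
Occurrences #7 through #22: 16 in total.

16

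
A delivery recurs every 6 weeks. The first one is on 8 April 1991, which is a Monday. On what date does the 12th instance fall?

13 July 1992

The 12th occurrence is 11 intervals after the first: 11 × 42 = 462 days after 8 April 1991.
April has 30 days — 22 days to the end of April leaves 440.
From end of April to end of 1991 is 245 days (195 left).
January has 31 days (164 left).
February has 29 days (135 left).
March has 31 days (104 left).
April has 30 days (74 left).
May has 31 days (43 left).
June has 30 days (13 left).
13 days into July → 13 July 1992.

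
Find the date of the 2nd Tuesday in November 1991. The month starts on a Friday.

November 1991 begins on a Friday, so the first Tuesday is November 5 (4 days later).
The 2nd Tuesday is 1 weeks later: 5 + 7 = 12.

12 November 1991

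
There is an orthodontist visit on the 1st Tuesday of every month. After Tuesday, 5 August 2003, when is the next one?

August 2003 starts on a Friday, so its 1st Tuesday is 5 August 2003 (4 days in).
That is not after 5 August 2003, so look at September 2003.
September 2003 starts on a Monday, so its 1st Tuesday is 2 September 2003 (1 day in).

2 September 2003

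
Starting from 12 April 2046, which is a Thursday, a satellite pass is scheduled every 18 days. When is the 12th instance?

The 12th occurrence is 11 intervals after the first: 11 × 18 = 198 days after 12 April 2046.
April has 30 days — 18 days to the end of April leaves 180.
May has 31 days (149 left).
June has 30 days (119 left).
July has 31 days (88 left).
August has 31 days (57 left).
September has 30 days (27 left).
27 days into October → 27 October 2046.

27 October 2046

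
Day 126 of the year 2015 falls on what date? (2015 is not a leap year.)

Jan has 31 days (126 − 31 = 95 remain).
Feb has 28 days (95 − 28 = 67 remain).
Mar has 31 days (67 − 31 = 36 remain).
Apr has 30 days (36 − 30 = 6 remain).
6 into May → May 6.

May 6, 2015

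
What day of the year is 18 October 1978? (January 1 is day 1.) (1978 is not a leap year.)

Days in months before October: 31 + 28 + 31 + 30 + 31 + 30 + 31 + 31 + 30 = 273.
Plus 18 days into October → day 291.

291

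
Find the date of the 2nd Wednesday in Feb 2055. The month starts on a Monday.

Feb 2055 begins on a Monday, so the first Wednesday is Feb 3 (2 days later).
The 2nd Wednesday is 1 weeks later: 3 + 7 = 10.

Feb 10, 2055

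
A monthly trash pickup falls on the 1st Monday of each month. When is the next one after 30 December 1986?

December 1986 starts on a Monday, so its 1st Monday is 1 December 1986.
That is not after 30 December 1986, so look at January 1987.
January 1987 starts on a Thursday, so its 1st Monday is 5 January 1987 (4 days in).

5 January 1987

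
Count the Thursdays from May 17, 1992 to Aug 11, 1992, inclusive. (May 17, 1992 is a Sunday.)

May 17, 1992 is a Sunday; the first Thursday on or after it is May 21, 1992 (4 days later).
From May 21, 1992 to Aug 11, 1992: 10 + 30 + 31 + 11 = 82 days (rest of May, Jun, Jul, Aug).
82 ÷ 7 = 11 full weeks with remainder 5, so 11 more Thursdays after the first → 12.

12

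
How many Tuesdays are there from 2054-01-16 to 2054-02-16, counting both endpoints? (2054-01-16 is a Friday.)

2054-01-16 is a Friday; the first Tuesday on or after it is 2054-01-20 (4 days later).
From 2054-01-20 to 2054-02-16: 11 + 16 = 27 days (rest of January, February).
27 ÷ 7 = 3 full weeks with remainder 6, so 3 more Tuesdays after the first → 4.

4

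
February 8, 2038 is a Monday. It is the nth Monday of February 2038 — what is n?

2nd

Day 8 falls in week ⌈8/7⌉ of the month.
Days 1–7 hold the 1st Monday, 8–14 the 2nd, 15–21 the 3rd, 22–28 the 4th, 29–31 the 5th.
8 is in the range for the 2nd.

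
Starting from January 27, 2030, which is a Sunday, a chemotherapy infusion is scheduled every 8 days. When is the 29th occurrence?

September 8, 2030

The 29th occurrence is 28 intervals after the first: 28 × 8 = 224 days after January 27, 2030.
January has 31 days — 4 days to the end of January leaves 220.
February has 28 days (192 left).
March has 31 days (161 left).
April has 30 days (131 left).
May has 31 days (100 left).
June has 30 days (70 left).
July has 31 days (39 left).
August has 31 days (8 left).
8 days into September → September 8, 2030.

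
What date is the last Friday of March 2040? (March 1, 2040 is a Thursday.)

March 2040 begins on a Thursday, so the first Friday is March 2 (1 day later).
March 2040 has 31 days. Adding weeks: 2, 9, 16, 23, 30 — the last one ≤ 31 is the 30th.

2040-03-30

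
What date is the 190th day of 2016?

July 8, 2016

January has 31 days (190 − 31 = 159 remain).
February has 29 days (159 − 29 = 130 remain).
March has 31 days (130 − 31 = 99 remain).
April has 30 days (99 − 30 = 69 remain).
May has 31 days (69 − 31 = 38 remain).
June has 30 days (38 − 30 = 8 remain).
8 into July → July 8.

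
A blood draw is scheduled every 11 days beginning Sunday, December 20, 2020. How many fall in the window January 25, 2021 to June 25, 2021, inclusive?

14

Occurrences land 11·i days after December 20, 2020 for i = 0, 1, 2, …
January 25, 2021 is 36 days after the start; 36 ÷ 11 = 3 remainder 3; since the remainder is 3, round up to i = 4. First occurrence in the window: #5 on February 2, 2021 (4×11 = 44 days in).
June 25, 2021 is 187 days after the start; 187 ÷ 11 = 17 remainder 0. Last occurrence in the window: #18 on June 25, 2021.
Occurrences #5 through #18: 14 in total.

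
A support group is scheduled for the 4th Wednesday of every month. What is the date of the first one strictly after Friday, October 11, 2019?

October 23, 2019

October 2019 starts on a Tuesday; its first Wednesday is the 2nd, so the 4th Wednesday is the 23rd — October 23, 2019.
October 23, 2019 is after October 11, 2019, so that is the next one.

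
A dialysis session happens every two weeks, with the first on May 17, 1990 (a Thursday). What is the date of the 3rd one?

June 14, 1990

The 3rd occurrence is 2 intervals after the first: 2 × 14 = 28 days after May 17, 1990.
May has 31 days — 14 days to the end of May leaves 14.
14 days into June → June 14, 1990.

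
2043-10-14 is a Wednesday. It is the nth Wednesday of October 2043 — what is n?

2nd

Day 14 falls in week ⌈14/7⌉ of the month.
Days 1–7 hold the 1st Wednesday, 8–14 the 2nd, 15–21 the 3rd, 22–28 the 4th, 29–31 the 5th.
14 is in the range for the 2nd.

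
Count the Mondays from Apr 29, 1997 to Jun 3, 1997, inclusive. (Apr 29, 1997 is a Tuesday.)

5

Apr 29, 1997 is a Tuesday; the first Monday on or after it is May 5, 1997 (6 days later).
From May 5, 1997 to Jun 3, 1997: 26 + 3 = 29 days (rest of May, Jun).
29 ÷ 7 = 4 full weeks with remainder 1, so 4 more Mondays after the first → 5.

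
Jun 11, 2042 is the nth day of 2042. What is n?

162

Days in months before Jun: 31 + 28 + 31 + 30 + 31 = 151.
Plus 11 days into Jun → day 162.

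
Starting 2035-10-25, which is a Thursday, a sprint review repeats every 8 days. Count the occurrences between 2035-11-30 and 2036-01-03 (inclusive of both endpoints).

4

Occurrences land 8·i days after 2035-10-25 for i = 0, 1, 2, …
2035-11-30 is 36 days after the start; 36 ÷ 8 = 4 remainder 4; since the remainder is 4, round up to i = 5. First occurrence in the window: #6 on 2035-12-04 (5×8 = 40 days in).
2036-01-03 is 70 days after the start; 70 ÷ 8 = 8 remainder 6. Last occurrence in the window: #9 on 2035-12-28.
Occurrences #6 through #9: 4 in total.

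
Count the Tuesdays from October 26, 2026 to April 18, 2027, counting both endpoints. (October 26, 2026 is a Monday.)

October 26, 2026 is a Monday; the first Tuesday on or after it is October 27, 2026 (1 day later).
From October 27, 2026 to April 18, 2027: 4 + 30 + 31 + 31 + 28 + 31 + 18 = 173 days (rest of October, November, December, January, February, March, April).
173 ÷ 7 = 24 full weeks with remainder 5, so 24 more Tuesdays after the first → 25.

25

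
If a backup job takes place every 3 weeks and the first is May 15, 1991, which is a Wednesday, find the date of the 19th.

The 19th occurrence is 18 intervals after the first: 18 × 21 = 378 days after May 15, 1991.
May has 31 days — 16 days to the end of May leaves 362.
June has 30 days (332 left).
July has 31 days (301 left).
August has 31 days (270 left).
September has 30 days (240 left).
October has 31 days (209 left).
November has 30 days (179 left).
December has 31 days (148 left).
January has 31 days (117 left).
February has 29 days (88 left).
March has 31 days (57 left).
April has 30 days (27 left).
27 days into May → May 27, 1992.

May 27, 1992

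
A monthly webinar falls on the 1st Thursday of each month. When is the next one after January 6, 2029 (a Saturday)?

January 2029 starts on a Monday, so its 1st Thursday is January 4, 2029 (3 days in).
That is not after January 6, 2029, so look at February 2029.
February 2029 starts on a Thursday, so its 1st Thursday is February 1, 2029.

February 1, 2029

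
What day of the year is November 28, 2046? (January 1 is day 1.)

332

Days in months before November: 31 + 28 + 31 + 30 + 31 + 30 + 31 + 31 + 30 + 31 = 304.
Plus 28 days into November → day 332.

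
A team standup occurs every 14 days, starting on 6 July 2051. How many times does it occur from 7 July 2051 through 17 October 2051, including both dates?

Occurrences land 14·i days after 6 July 2051 for i = 0, 1, 2, …
7 July 2051 is 1 day after the start; 1 ÷ 14 = 0 remainder 1; since the remainder is 1, round up to i = 1. First occurrence in the window: #2 on 20 July 2051 (1×14 = 14 days in).
17 October 2051 is 103 days after the start; 103 ÷ 14 = 7 remainder 5. Last occurrence in the window: #8 on 12 October 2051.
Occurrences #2 through #8: 7 in total.

7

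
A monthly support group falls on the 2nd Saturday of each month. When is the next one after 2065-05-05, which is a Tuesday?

2065-05-09

May 2065 starts on a Friday; its first Saturday is the 2nd, so the 2nd Saturday is the 9th — 2065-05-09.
2065-05-09 is after 2065-05-05, so that is the next one.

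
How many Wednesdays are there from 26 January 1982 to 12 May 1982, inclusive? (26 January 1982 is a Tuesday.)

26 January 1982 is a Tuesday; the first Wednesday on or after it is 27 January 1982 (1 day later).
From 27 January 1982 to 12 May 1982: 4 + 28 + 31 + 30 + 12 = 105 days (rest of January, February, March, April, May).
105 ÷ 7 = 15 full weeks with remainder 0, so 15 more Wednesdays after the first → 16.

16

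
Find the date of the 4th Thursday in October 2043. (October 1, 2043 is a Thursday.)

22 October 2043

October 2043 begins on a Thursday, so the first Thursday is October 1.
The 4th Thursday is 3 weeks later: 1 + 21 = 22.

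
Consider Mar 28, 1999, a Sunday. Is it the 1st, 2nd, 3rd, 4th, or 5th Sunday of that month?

4th

Day 28 falls in week ⌈28/7⌉ of the month.
Days 1–7 hold the 1st Sunday, 8–14 the 2nd, 15–21 the 3rd, 22–28 the 4th, 29–31 the 5th.
28 is in the range for the 4th.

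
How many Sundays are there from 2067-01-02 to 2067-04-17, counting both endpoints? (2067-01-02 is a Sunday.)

16

2067-01-02 is a Sunday; the first Sunday on or after it is 2067-01-02.
From 2067-01-02 to 2067-04-17: 29 + 28 + 31 + 17 = 105 days (rest of January, February, March, April).
105 ÷ 7 = 15 full weeks with remainder 0, so 15 more Sundays after the first → 16.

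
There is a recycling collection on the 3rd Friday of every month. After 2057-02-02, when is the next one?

February 2057 starts on a Thursday; its first Friday is the 2nd, so the 3rd Friday is the 16th — 2057-02-16.
2057-02-16 is after 2057-02-02, so that is the next one.

2057-02-16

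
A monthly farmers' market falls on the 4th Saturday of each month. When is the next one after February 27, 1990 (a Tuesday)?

February 1990 starts on a Thursday; its first Saturday is the 3rd, so the 4th Saturday is the 24th — February 24, 1990.
That is not after February 27, 1990, so look at March 1990.
March 1990 starts on a Thursday; its first Saturday is the 3rd, so the 4th Saturday is the 24th — March 24, 1990.

March 24, 1990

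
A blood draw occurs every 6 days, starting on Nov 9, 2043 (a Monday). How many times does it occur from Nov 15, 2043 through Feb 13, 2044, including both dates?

Occurrences land 6·i days after Nov 9, 2043 for i = 0, 1, 2, …
Nov 15, 2043 is 6 days after the start; 6 ÷ 6 = 1 remainder 0. First occurrence in the window: #2 on Nov 15, 2043 (1×6 = 6 days in).
Feb 13, 2044 is 96 days after the start; 96 ÷ 6 = 16 remainder 0. Last occurrence in the window: #17 on Feb 13, 2044.
Occurrences #2 through #17: 16 in total.

16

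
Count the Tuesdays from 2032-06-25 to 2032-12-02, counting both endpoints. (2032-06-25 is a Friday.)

23

2032-06-25 is a Friday; the first Tuesday on or after it is 2032-06-29 (4 days later).
From 2032-06-29 to 2032-12-02: 1 + 31 + 31 + 30 + 31 + 30 + 2 = 156 days (rest of June, July, August, September, October, November, December).
156 ÷ 7 = 22 full weeks with remainder 2, so 22 more Tuesdays after the first → 23.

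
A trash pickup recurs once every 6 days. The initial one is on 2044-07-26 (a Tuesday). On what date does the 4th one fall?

The 4th occurrence is 3 intervals after the first: 3 × 6 = 18 days after 2044-07-26.
July has 31 days — 5 days to the end of July leaves 13.
13 days into August → 2044-08-13.

2044-08-13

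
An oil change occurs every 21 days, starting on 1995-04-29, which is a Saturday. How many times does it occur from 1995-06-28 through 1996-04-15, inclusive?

Occurrences land 21·i days after 1995-04-29 for i = 0, 1, 2, …
1995-06-28 is 60 days after the start; 60 ÷ 21 = 2 remainder 18; since the remainder is 18, round up to i = 3. First occurrence in the window: #4 on 1995-07-01 (3×21 = 63 days in).
1996-04-15 is 352 days after the start; 352 ÷ 21 = 16 remainder 16. Last occurrence in the window: #17 on 1996-03-30.
Occurrences #4 through #17: 14 in total.

14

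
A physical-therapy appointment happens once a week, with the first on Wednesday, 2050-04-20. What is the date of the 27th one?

2050-10-19

The 27th occurrence is 26 intervals after the first: 26 × 7 = 182 days after 2050-04-20.
April has 30 days — 10 days to the end of April leaves 172.
May has 31 days (141 left).
June has 30 days (111 left).
July has 31 days (80 left).
August has 31 days (49 left).
September has 30 days (19 left).
19 days into October → 2050-10-19.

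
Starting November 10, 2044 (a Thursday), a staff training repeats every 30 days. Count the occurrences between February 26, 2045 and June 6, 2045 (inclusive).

Occurrences land 30·i days after November 10, 2044 for i = 0, 1, 2, …
February 26, 2045 is 108 days after the start; 108 ÷ 30 = 3 remainder 18; since the remainder is 18, round up to i = 4. First occurrence in the window: #5 on March 10, 2045 (4×30 = 120 days in).
June 6, 2045 is 208 days after the start; 208 ÷ 30 = 6 remainder 28. Last occurrence in the window: #7 on May 9, 2045.
Occurrences #5 through #7: 3 in total.

3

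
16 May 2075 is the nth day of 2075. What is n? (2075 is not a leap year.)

136

Days in months before May: 31 + 28 + 31 + 30 = 120.
Plus 16 days into May → day 136.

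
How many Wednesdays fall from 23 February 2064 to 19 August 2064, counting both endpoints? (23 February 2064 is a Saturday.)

25

23 February 2064 is a Saturday; the first Wednesday on or after it is 27 February 2064 (4 days later).
From 27 February 2064 to 19 August 2064: 2 + 31 + 30 + 31 + 30 + 31 + 19 = 174 days (rest of February, March, April, May, June, July, August).
174 ÷ 7 = 24 full weeks with remainder 6, so 24 more Wednesdays after the first → 25.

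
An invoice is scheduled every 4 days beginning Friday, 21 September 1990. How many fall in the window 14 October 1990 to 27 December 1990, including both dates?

Occurrences land 4·i days after 21 September 1990 for i = 0, 1, 2, …
14 October 1990 is 23 days after the start; 23 ÷ 4 = 5 remainder 3; since the remainder is 3, round up to i = 6. First occurrence in the window: #7 on 15 October 1990 (6×4 = 24 days in).
27 December 1990 is 97 days after the start; 97 ÷ 4 = 24 remainder 1. Last occurrence in the window: #25 on 26 December 1990.
Occurrences #7 through #25: 19 in total.

19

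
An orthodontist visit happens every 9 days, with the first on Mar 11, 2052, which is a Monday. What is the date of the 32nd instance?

The 32nd occurrence is 31 intervals after the first: 31 × 9 = 279 days after Mar 11, 2052.
Mar has 31 days — 20 days to the end of Mar leaves 259.
Apr has 30 days (229 left).
May has 31 days (198 left).
Jun has 30 days (168 left).
Jul has 31 days (137 left).
Aug has 31 days (106 left).
Sep has 30 days (76 left).
Oct has 31 days (45 left).
Nov has 30 days (15 left).
15 days into Dec → Dec 15, 2052.

Dec 15, 2052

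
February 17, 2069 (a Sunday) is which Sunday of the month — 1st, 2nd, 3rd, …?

Day 17 falls in week ⌈17/7⌉ of the month.
Days 1–7 hold the 1st Sunday, 8–14 the 2nd, 15–21 the 3rd, 22–28 the 4th, 29–31 the 5th.
17 is in the range for the 3rd.

3rd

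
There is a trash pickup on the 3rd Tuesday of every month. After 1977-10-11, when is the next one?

October 1977 starts on a Saturday; its first Tuesday is the 4th, so the 3rd Tuesday is the 18th — 1977-10-18.
1977-10-18 is after 1977-10-11, so that is the next one.

1977-10-18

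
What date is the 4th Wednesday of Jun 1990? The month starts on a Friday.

Jun 1990 begins on a Friday, so the first Wednesday is Jun 6 (5 days later).
The 4th Wednesday is 3 weeks later: 6 + 21 = 27.

Jun 27, 1990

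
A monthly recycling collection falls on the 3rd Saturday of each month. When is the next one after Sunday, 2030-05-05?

May 2030 starts on a Wednesday; its first Saturday is the 4th, so the 3rd Saturday is the 18th — 2030-05-18.
2030-05-18 is after 2030-05-05, so that is the next one.

2030-05-18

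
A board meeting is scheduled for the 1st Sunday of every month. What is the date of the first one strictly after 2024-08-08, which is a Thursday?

2024-09-01

August 2024 starts on a Thursday, so its 1st Sunday is 2024-08-04 (3 days in).
That is not after 2024-08-08, so look at September 2024.
September 2024 starts on a Sunday, so its 1st Sunday is 2024-09-01.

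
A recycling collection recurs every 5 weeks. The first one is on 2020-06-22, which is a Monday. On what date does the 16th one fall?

The 16th occurrence is 15 intervals after the first: 15 × 35 = 525 days after 2020-06-22.
June has 30 days — 8 days to the end of June leaves 517.
From end of June to end of 2020 is 184 days (333 left).
January has 31 days (302 left).
February has 28 days (274 left).
March has 31 days (243 left).
April has 30 days (213 left).
May has 31 days (182 left).
June has 30 days (152 left).
July has 31 days (121 left).
August has 31 days (90 left).
September has 30 days (60 left).
October has 31 days (29 left).
29 days into November → 2021-11-29.

2021-11-29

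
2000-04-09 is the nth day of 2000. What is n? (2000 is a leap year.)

Days in months before April: 31 + 29 + 31 = 91.
Plus 9 days into April → day 100.

100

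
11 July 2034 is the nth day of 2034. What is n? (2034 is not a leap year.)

192

Days in months before July: 31 + 28 + 31 + 30 + 31 + 30 = 181.
Plus 11 days into July → day 192.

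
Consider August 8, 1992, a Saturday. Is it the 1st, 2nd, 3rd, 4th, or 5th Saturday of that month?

2nd

Day 8 falls in week ⌈8/7⌉ of the month.
Days 1–7 hold the 1st Saturday, 8–14 the 2nd, 15–21 the 3rd, 22–28 the 4th, 29–31 the 5th.
8 is in the range for the 2nd.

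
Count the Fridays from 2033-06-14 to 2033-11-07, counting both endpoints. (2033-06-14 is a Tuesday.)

2033-06-14 is a Tuesday; the first Friday on or after it is 2033-06-17 (3 days later).
From 2033-06-17 to 2033-11-07: 13 + 31 + 31 + 30 + 31 + 7 = 143 days (rest of June, July, August, September, October, November).
143 ÷ 7 = 20 full weeks with remainder 3, so 20 more Fridays after the first → 21.

21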